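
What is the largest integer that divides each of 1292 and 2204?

76

Euclid: 2204 = 1·1292 + 912; 1292 = 1·912 + 380; 912 = 2·380 + 152; 380 = 2·152 + 76; 152 = 2·76 + 0. Last nonzero remainder: 76.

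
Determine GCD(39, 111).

3

39 = 3 · 13
111 = 3 · 37
Common: 3 = 3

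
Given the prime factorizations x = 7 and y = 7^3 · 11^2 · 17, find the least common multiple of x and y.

max exponent per prime: 7^3 · 11^2 · 17 = 705551

705551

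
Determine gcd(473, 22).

11

473 = 11 · 43
22 = 2 · 11
Common: 11 = 11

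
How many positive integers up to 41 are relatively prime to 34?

20

34 = 2·17. Inclusion–exclusion on these primes:
41 − ⌊41/2⌋ − ⌊41/17⌋ + ⌊41/34⌋ = 20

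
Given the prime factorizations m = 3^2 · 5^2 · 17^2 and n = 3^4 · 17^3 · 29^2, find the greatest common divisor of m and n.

2601

min exponent per shared prime: 3^2 · 17^2 = 2601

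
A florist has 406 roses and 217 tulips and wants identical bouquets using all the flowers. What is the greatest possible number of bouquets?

7

Euclid: 406 = 1·217 + 189; 217 = 1·189 + 28; 189 = 6·28 + 21; 28 = 1·21 + 7; 21 = 3·7 + 0. Last nonzero remainder: 7.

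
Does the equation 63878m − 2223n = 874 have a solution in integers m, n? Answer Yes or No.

By Bézout, 63878m − 2223n = 874 has integer solutions iff gcd(63878, 2223) | 874.
Euclid: 63878 = 28·2223 + 1634; 2223 = 1·1634 + 589; 1634 = 2·589 + 456; 589 = 1·456 + 133; 456 = 3·133 + 57; 133 = 2·57 + 19; 57 = 3·19 + 0. gcd = 19; 874 mod 19 = 0. Yes.

Yes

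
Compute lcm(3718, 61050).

10317450

gcd first: 61050 = 16·3718 + 1562; 3718 = 2·1562 + 594; 1562 = 2·594 + 374; 594 = 1·374 + 220; 374 = 1·220 + 154; 220 = 1·154 + 66; 154 = 2·66 + 22; 66 = 3·22 + 0 → gcd = 22
lcm = 3718·61050/gcd = 226983900/22 = 10317450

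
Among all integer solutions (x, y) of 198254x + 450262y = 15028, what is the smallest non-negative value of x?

368

Reduce mod 450262: 198254x ≡ 15028 (mod 450262). With g = gcd(198254, 450262) = 578 dividing 15028, divide through: 343x ≡ 26 (mod 779).
Since gcd(343, 779) = 1, x ≡ 26·(343)⁻¹ ≡ 368 (mod 779). Smallest non-negative: 368.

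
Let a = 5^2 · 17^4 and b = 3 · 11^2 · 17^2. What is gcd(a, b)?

289

min exponent per shared prime: 17^2 = 289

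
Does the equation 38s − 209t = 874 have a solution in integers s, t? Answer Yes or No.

By Bézout, 38s − 209t = 874 has integer solutions iff gcd(38, 209) | 874.
Euclid: 209 = 5·38 + 19; 38 = 2·19 + 0. gcd = 19; 874 mod 19 = 0. Yes.

Yes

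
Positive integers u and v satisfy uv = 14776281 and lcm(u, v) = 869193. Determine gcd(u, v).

17

gcd·lcm = product, so gcd = 14776281/869193 = 17.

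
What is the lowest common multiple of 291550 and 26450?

gcd first: 291550 = 11·26450 + 600; 26450 = 44·600 + 50; 600 = 12·50 + 0 → gcd = 50
lcm = 291550·26450/gcd = 7711497500/50 = 154229950

154229950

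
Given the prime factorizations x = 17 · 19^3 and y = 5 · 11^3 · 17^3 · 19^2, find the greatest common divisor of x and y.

6137

min exponent per shared prime: 17 · 19^2 = 6137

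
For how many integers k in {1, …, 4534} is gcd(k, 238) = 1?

Prime factors of 238: 2, 7, 17. Count integers ≤ 4534 divisible by none of them.
By inclusion–exclusion: 4534 − ⌊4534/2⌋ − ⌊4534/7⌋ − ⌊4534/17⌋ + ⌊4534/14⌋ + ⌊4534/34⌋ + ⌊4534/119⌋ − ⌊4534/238⌋ = 1829.

1829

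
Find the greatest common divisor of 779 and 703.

19

Euclid: 779 = 1·703 + 76; 703 = 9·76 + 19; 76 = 4·19 + 0. Last nonzero remainder: 19.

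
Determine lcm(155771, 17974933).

155771 = 7² · 11 · 17²; 17974933 = 17² · 37 · 41²
max exponents: 7² · 11 · 17² · 37 · 41² = 9688488887

9688488887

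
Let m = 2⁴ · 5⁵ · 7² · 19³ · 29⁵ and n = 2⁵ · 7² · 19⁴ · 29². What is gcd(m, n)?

min exponent per shared prime: 2⁴ · 7² · 19³ · 29² = 4522440496

4522440496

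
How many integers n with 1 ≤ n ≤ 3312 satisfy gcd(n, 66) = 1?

66 = 2·3·11. Inclusion–exclusion on these primes:
3312 − ⌊3312/2⌋ − ⌊3312/3⌋ − ⌊3312/11⌋ + ⌊3312/6⌋ + ⌊3312/22⌋ + ⌊3312/33⌋ − ⌊3312/66⌋ = 1003

1003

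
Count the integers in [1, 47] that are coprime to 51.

30

51 = 3·17. Inclusion–exclusion on these primes:
47 − ⌊47/3⌋ − ⌊47/17⌋ + ⌊47/51⌋ = 30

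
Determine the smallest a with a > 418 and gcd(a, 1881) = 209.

Multiples of 209 above 418: 209·3, 209·4, … . Need the cofactor coprime to 1881/209 = 9.
Checking s = 3, 4, … the first with gcd(s, 9) = 1 is s = 4, giving 836.

836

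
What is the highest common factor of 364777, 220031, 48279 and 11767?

7

364777 = 7 · 31 · 41²; 220031 = 7 · 17 · 43²; 48279 = 3 · 7 · 11² · 19; 11767 = 7 · 41²
gcd takes min exponent of each prime: 7 = 7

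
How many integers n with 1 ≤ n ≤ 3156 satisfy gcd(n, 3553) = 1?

3553 = 11·17·19. Inclusion–exclusion on these primes:
3156 − ⌊3156/11⌋ − ⌊3156/17⌋ − ⌊3156/19⌋ + ⌊3156/187⌋ + ⌊3156/209⌋ + ⌊3156/323⌋ − ⌊3156/3553⌋ = 2559

2559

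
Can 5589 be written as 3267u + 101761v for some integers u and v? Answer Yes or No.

gcd(3267, 101761): 101761 = 31·3267 + 484; 3267 = 6·484 + 363; 484 = 1·363 + 121; 363 = 3·121 + 0 → 121
121 does not divide 5589, so a solution does not exist.

No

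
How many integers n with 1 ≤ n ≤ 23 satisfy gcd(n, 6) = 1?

Prime factors of 6: 2, 3. Count integers ≤ 23 divisible by none of them.
By inclusion–exclusion: 23 − ⌊23/2⌋ − ⌊23/3⌋ + ⌊23/6⌋ = 8.

8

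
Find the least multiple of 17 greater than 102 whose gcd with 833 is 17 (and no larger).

gcd(a, 833) = 17 forces 17 | a; write a = 17s. Then gcd(17s, 17·49) = 17·gcd(s, 49), so need gcd(s, 49) = 1.
17s > 102 gives s ≥ 7. The least s ≥ 7 coprime to 49 is 8, so a = 17·8 = 136.

136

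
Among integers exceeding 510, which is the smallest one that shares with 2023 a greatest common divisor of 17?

Multiples of 17 above 510: 17·31, 17·32, … . Need the cofactor coprime to 2023/17 = 119.
Checking s = 31, 32, … the first with gcd(s, 119) = 1 is s = 31, giving 527.

527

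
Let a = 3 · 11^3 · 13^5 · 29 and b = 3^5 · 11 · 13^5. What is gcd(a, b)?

min exponent per shared prime: 3 · 11 · 13^5 = 12252669

12252669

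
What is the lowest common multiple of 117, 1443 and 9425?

3138525

lcm(117, 1443) = 117·1443/gcd = 168831/39 = 4329
lcm(4329, 9425) = 4329·9425/gcd = 40800825/13 = 3138525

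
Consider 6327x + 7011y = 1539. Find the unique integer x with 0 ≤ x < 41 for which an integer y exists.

Euclid: 7011 = 1·6327 + 684; 6327 = 9·684 + 171; 684 = 4·171 + 0 → gcd = 171; 1539 = 171·9.
Back-substitution yields 6327·(10) + 7011·(-9) = 171, so one solution is x = 10·9 = 90, y = -9·9 = -81.
Solutions in x differ by 7011/171 = 41; the one in [0, 41) is 90 mod 41 = 8.

8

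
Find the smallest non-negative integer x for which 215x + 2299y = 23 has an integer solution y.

1850

Euclid: 2299 = 10·215 + 149; 215 = 1·149 + 66; 149 = 2·66 + 17; 66 = 3·17 + 15; 17 = 1·15 + 2; 15 = 7·2 + 1; 2 = 2·1 + 0 → gcd = 1; 23 = 1·23.
Back-substitution yields 215·(1080) + 2299·(-101) = 1, so one solution is x = 1080·23 = 24840, y = -101·23 = -2323.
Solutions in x differ by 2299/1 = 2299; the one in [0, 2299) is 24840 mod 2299 = 1850.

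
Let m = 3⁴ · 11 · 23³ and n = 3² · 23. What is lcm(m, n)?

max exponent per prime: 3⁴ · 11 · 23³ = 10840797

10840797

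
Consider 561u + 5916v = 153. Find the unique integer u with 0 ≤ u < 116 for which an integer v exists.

gcd(561, 5916) = 51 (Euclid: 5916 = 10·561 + 306; 561 = 1·306 + 255; 306 = 1·255 + 51; 255 = 5·51 + 0), and 51 | 153.
Extended Euclid: 561·(-21) + 5916·(2) = 51. Scale by 3: u₀ = -63.
General solution u = u₀ + 116t; reducing mod 116 gives u = 53 (and v = -5).

53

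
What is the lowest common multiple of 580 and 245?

28420

gcd first: 580 = 2·245 + 90; 245 = 2·90 + 65; 90 = 1·65 + 25; 65 = 2·25 + 15; 25 = 1·15 + 10; 15 = 1·10 + 5; 10 = 2·5 + 0 → gcd = 5
lcm = 580·245/gcd = 142100/5 = 28420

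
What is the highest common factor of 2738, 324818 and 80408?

2

gcd(2738, 324818): 324818 = 118·2738 + 1734; 2738 = 1·1734 + 1004; 1734 = 1·1004 + 730; 1004 = 1·730 + 274; 730 = 2·274 + 182; 274 = 1·182 + 92; 182 = 1·92 + 90; 92 = 1·90 + 2; 90 = 45·2 + 0 → 2
gcd(2, 80408): 80408 = 40204·2 + 0 → 2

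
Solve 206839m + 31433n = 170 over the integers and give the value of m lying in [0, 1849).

81

Euclid: 206839 = 6·31433 + 18241; 31433 = 1·18241 + 13192; 18241 = 1·13192 + 5049; 13192 = 2·5049 + 3094; 5049 = 1·3094 + 1955; 3094 = 1·1955 + 1139; 1955 = 1·1139 + 816; 1139 = 1·816 + 323; 816 = 2·323 + 170; 323 = 1·170 + 153; 170 = 1·153 + 17; 153 = 9·17 + 0 → gcd = 17; 170 = 17·10.
Back-substitution yields 206839·(193) + 31433·(-1270) = 17, so one solution is m = 193·10 = 1930, n = -1270·10 = -12700.
Solutions in m differ by 31433/17 = 1849; the one in [0, 1849) is 1930 mod 1849 = 81.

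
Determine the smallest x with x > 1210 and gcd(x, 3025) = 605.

Multiples of 605 above 1210: 605·3, 605·4, … . Need the cofactor coprime to 3025/605 = 5.
Checking s = 3, 4, … the first with gcd(s, 5) = 1 is s = 3, giving 1815.

1815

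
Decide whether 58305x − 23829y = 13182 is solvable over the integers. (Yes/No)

Yes

By Bézout, 58305x − 23829y = 13182 has integer solutions iff gcd(58305, 23829) | 13182.
Euclid: 58305 = 2·23829 + 10647; 23829 = 2·10647 + 2535; 10647 = 4·2535 + 507; 2535 = 5·507 + 0. gcd = 507; 13182 mod 507 = 0. Yes.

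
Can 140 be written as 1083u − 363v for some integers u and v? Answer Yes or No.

By Bézout, 1083u − 363v = 140 has integer solutions iff gcd(1083, 363) | 140.
Euclid: 1083 = 2·363 + 357; 363 = 1·357 + 6; 357 = 59·6 + 3; 6 = 2·3 + 0. gcd = 3; 140 mod 3 = 2. No.

No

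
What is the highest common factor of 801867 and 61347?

801867 = 3 · 11² · 47²
61347 = 3 · 11² · 13²
Common: 3 · 11² = 363

363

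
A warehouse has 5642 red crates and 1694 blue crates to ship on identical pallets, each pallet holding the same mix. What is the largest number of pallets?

14

5642 = 2 · 7 · 13 · 31
1694 = 2 · 7 · 11²
Common: 2 · 7 = 14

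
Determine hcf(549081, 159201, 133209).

3249

gcd(549081, 159201): 549081 = 3·159201 + 71478; 159201 = 2·71478 + 16245; 71478 = 4·16245 + 6498; 16245 = 2·6498 + 3249; 6498 = 2·3249 + 0 → 3249
gcd(3249, 133209): 133209 = 41·3249 + 0 → 3249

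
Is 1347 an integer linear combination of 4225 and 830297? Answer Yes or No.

By Bézout, 4225m − 830297n = 1347 has integer solutions iff gcd(4225, 830297) | 1347.
Euclid: 830297 = 196·4225 + 2197; 4225 = 1·2197 + 2028; 2197 = 1·2028 + 169; 2028 = 12·169 + 0. gcd = 169; 1347 mod 169 = 164. No.

No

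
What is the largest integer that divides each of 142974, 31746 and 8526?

gcd(142974, 31746): 142974 = 4·31746 + 15990; 31746 = 1·15990 + 15756; 15990 = 1·15756 + 234; 15756 = 67·234 + 78; 234 = 3·78 + 0 → 78
gcd(78, 8526): 8526 = 109·78 + 24; 78 = 3·24 + 6; 24 = 4·6 + 0 → 6

6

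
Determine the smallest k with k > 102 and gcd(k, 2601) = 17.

119

2601 = 17·153. Any k with gcd(k, 2601) = 17 is a multiple of 17, say 17s, with s coprime to 153.
Need s > 102/17, so s ≥ 7. First s ≥ 7 with gcd(s, 153) = 1 is s = 7. Thus k = 17·7 = 119.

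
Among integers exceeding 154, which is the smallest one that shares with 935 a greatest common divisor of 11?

176

935 = 11·85. Any m with gcd(m, 935) = 11 is a multiple of 11, say 11s, with s coprime to 85.
Need s > 154/11, so s ≥ 15. First s ≥ 15 with gcd(s, 85) = 1 is s = 16. Thus m = 11·16 = 176.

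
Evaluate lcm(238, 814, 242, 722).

384654886

238 = 2 · 7 · 17; 814 = 2 · 11 · 37; 242 = 2 · 11²; 722 = 2 · 19²
lcm takes max exponent of each prime: 2 · 7 · 11² · 17 · 19² · 37 = 384654886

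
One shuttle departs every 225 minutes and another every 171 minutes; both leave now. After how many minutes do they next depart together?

225 = 3² · 5²; 171 = 3² · 19
max exponents: 3² · 5² · 19 = 4275

4275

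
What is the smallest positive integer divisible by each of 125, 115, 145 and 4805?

80123375

125 = 5³; 115 = 5 · 23; 145 = 5 · 29; 4805 = 5 · 31²
lcm takes max exponent of each prime: 5³ · 23 · 29 · 31² = 80123375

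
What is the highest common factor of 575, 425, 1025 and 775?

25

gcd(575, 425): 575 = 1·425 + 150; 425 = 2·150 + 125; 150 = 1·125 + 25; 125 = 5·25 + 0 → 25
gcd(25, 1025): 1025 = 41·25 + 0 → 25
gcd(25, 775): 775 = 31·25 + 0 → 25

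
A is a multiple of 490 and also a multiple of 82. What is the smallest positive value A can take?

20090

490 = 2 · 5 · 7²; 82 = 2 · 41
max exponents: 2 · 5 · 7² · 41 = 20090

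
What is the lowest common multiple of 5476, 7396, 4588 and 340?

lcm(5476, 7396) = 5476·7396/gcd = 40500496/4 = 10125124
lcm(10125124, 4588) = 10125124·4588/gcd = 46454068912/148 = 313878844
lcm(313878844, 340) = 313878844·340/gcd = 106718806960/4 = 26679701740

26679701740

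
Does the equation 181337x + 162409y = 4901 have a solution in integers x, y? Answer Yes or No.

Yes

gcd(181337, 162409): 181337 = 1·162409 + 18928; 162409 = 8·18928 + 10985; 18928 = 1·10985 + 7943; 10985 = 1·7943 + 3042; 7943 = 2·3042 + 1859; 3042 = 1·1859 + 1183; 1859 = 1·1183 + 676; 1183 = 1·676 + 507; 676 = 1·507 + 169; 507 = 3·169 + 0 → 169
169 divides 4901, so a solution exists.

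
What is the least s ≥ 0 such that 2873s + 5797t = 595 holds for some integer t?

Reduce mod 5797: 2873s ≡ 595 (mod 5797). With g = gcd(2873, 5797) = 17 dividing 595, divide through: 169s ≡ 35 (mod 341).
Since gcd(169, 341) = 1, s ≡ 35·(169)⁻¹ ≡ 204 (mod 341). Smallest non-negative: 204.

204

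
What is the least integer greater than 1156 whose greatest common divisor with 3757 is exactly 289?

1445

Multiples of 289 above 1156: 289·5, 289·6, … . Need the cofactor coprime to 3757/289 = 13.
Checking s = 5, 6, … the first with gcd(s, 13) = 1 is s = 5, giving 1445.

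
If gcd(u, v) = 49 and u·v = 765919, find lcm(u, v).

gcd·lcm = product, so lcm = 765919/49 = 15631.

15631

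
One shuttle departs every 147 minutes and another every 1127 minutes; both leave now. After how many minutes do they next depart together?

147 = 3 · 7²; 1127 = 7² · 23
max exponents: 3 · 7² · 23 = 3381

3381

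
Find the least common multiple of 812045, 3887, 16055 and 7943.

812045 = 5 · 13² · 31²; 3887 = 13² · 23; 16055 = 5 · 13² · 19; 7943 = 13² · 47
lcm takes max exponent of each prime: 5 · 13² · 19 · 23 · 31² · 47 = 16678592255

16678592255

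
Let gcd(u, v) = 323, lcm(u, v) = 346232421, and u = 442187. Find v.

Using uv = gcd(u,v)·lcm(u,v) = 323·346232421 = 111833071983, we get v = 111833071983/442187 = 252909.

252909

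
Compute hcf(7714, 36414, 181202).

gcd(7714, 36414): 36414 = 4·7714 + 5558; 7714 = 1·5558 + 2156; 5558 = 2·2156 + 1246; 2156 = 1·1246 + 910; 1246 = 1·910 + 336; 910 = 2·336 + 238; 336 = 1·238 + 98; 238 = 2·98 + 42; 98 = 2·42 + 14; 42 = 3·14 + 0 → 14
gcd(14, 181202): 181202 = 12943·14 + 0 → 14

14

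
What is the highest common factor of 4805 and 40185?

4805 = 5 · 31²
40185 = 3² · 5 · 19 · 47
Common: 5 = 5

5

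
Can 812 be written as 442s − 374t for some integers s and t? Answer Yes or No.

gcd(442, 374): 442 = 1·374 + 68; 374 = 5·68 + 34; 68 = 2·34 + 0 → 34
34 does not divide 812, so a solution does not exist.

No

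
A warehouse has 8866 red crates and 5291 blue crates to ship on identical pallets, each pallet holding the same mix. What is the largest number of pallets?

143

Euclid: 8866 = 1·5291 + 3575; 5291 = 1·3575 + 1716; 3575 = 2·1716 + 143; 1716 = 12·143 + 0. Last nonzero remainder: 143.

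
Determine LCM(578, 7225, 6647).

332350

lcm(578, 7225) = 578·7225/gcd = 4176050/289 = 14450
lcm(14450, 6647) = 14450·6647/gcd = 96049150/289 = 332350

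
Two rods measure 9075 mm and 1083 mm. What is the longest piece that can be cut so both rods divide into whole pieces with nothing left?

3

Euclid: 9075 = 8·1083 + 411; 1083 = 2·411 + 261; 411 = 1·261 + 150; 261 = 1·150 + 111; 150 = 1·111 + 39; 111 = 2·39 + 33; 39 = 1·33 + 6; 33 = 5·6 + 3; 6 = 2·3 + 0. Last nonzero remainder: 3.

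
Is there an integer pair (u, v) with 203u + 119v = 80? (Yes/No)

No

By Bézout, 203u + 119v = 80 has integer solutions iff gcd(203, 119) | 80.
Euclid: 203 = 1·119 + 84; 119 = 1·84 + 35; 84 = 2·35 + 14; 35 = 2·14 + 7; 14 = 2·7 + 0. gcd = 7; 80 mod 7 = 3. No.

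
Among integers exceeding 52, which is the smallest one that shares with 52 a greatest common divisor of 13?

65

Multiples of 13 above 52: 13·5, 13·6, … . Need the cofactor coprime to 52/13 = 4.
Checking s = 5, 6, … the first with gcd(s, 4) = 1 is s = 5, giving 65.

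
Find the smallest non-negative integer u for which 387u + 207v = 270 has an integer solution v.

13

Euclid: 387 = 1·207 + 180; 207 = 1·180 + 27; 180 = 6·27 + 18; 27 = 1·18 + 9; 18 = 2·9 + 0 → gcd = 9; 270 = 9·30.
Back-substitution yields 387·(-8) + 207·(15) = 9, so one solution is u = -8·30 = -240, v = 15·30 = 450.
Solutions in u differ by 207/9 = 23; the one in [0, 23) is -240 mod 23 = 13.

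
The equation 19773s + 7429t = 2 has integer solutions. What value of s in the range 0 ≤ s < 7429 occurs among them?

6903

Euclid: 19773 = 2·7429 + 4915; 7429 = 1·4915 + 2514; 4915 = 1·2514 + 2401; 2514 = 1·2401 + 113; 2401 = 21·113 + 28; 113 = 4·28 + 1; 28 = 28·1 + 0 → gcd = 1; 2 = 1·2.
Back-substitution yields 19773·(-263) + 7429·(700) = 1, so one solution is s = -263·2 = -526, t = 700·2 = 1400.
Solutions in s differ by 7429/1 = 7429; the one in [0, 7429) is -526 mod 7429 = 6903.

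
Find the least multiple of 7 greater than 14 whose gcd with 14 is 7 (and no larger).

Multiples of 7 above 14: 7·3, 7·4, … . Need the cofactor coprime to 14/7 = 2.
Checking s = 3, 4, … the first with gcd(s, 2) = 1 is s = 3, giving 21.

21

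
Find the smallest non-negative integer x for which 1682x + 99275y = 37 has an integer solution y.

99216

Reduce mod 99275: 1682x ≡ 37 (mod 99275). With g = gcd(1682, 99275) = 1 dividing 37, divide through: 1682x ≡ 37 (mod 99275).
Since gcd(1682, 99275) = 1, x ≡ 37·(1682)⁻¹ ≡ 99216 (mod 99275). Smallest non-negative: 99216.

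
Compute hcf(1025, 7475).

25

Euclid: 7475 = 7·1025 + 300; 1025 = 3·300 + 125; 300 = 2·125 + 50; 125 = 2·50 + 25; 50 = 2·25 + 0. Last nonzero remainder: 25.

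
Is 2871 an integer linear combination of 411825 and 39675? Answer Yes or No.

No

By Bézout, 411825m + 39675n = 2871 has integer solutions iff gcd(411825, 39675) | 2871.
Euclid: 411825 = 10·39675 + 15075; 39675 = 2·15075 + 9525; 15075 = 1·9525 + 5550; 9525 = 1·5550 + 3975; 5550 = 1·3975 + 1575; 3975 = 2·1575 + 825; 1575 = 1·825 + 750; 825 = 1·750 + 75; 750 = 10·75 + 0. gcd = 75; 2871 mod 75 = 21. No.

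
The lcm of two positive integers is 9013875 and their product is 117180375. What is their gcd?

From gcd × lcm = uv: gcd = 117180375 / 9013875 = 13.

13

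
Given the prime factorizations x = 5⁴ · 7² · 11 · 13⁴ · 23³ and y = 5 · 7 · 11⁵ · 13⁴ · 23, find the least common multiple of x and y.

max exponent per prime: 5⁴ · 7² · 11⁵ · 13⁴ · 23³ = 1713943259661758125

1713943259661758125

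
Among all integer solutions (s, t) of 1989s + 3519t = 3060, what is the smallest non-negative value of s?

21

Reduce mod 3519: 1989s ≡ 3060 (mod 3519). With g = gcd(1989, 3519) = 153 dividing 3060, divide through: 13s ≡ 20 (mod 23).
Since gcd(13, 23) = 1, s ≡ 20·(13)⁻¹ ≡ 21 (mod 23). Smallest non-negative: 21.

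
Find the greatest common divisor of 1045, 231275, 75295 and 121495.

55

1045 = 5 · 11 · 19; 231275 = 5² · 11 · 29²; 75295 = 5 · 11 · 37²; 121495 = 5 · 11 · 47²
gcd takes min exponent of each prime: 5 · 11 = 55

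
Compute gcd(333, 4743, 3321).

gcd(333, 4743): 4743 = 14·333 + 81; 333 = 4·81 + 9; 81 = 9·9 + 0 → 9
gcd(9, 3321): 3321 = 369·9 + 0 → 9

9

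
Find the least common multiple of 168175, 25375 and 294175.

168175 = 5² · 7 · 31²; 25375 = 5³ · 7 · 29; 294175 = 5² · 7 · 41²
lcm takes max exponent of each prime: 5³ · 7 · 29 · 31² · 41² = 40991815375

40991815375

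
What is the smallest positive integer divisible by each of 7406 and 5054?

7406 = 2 · 7 · 23²; 5054 = 2 · 7 · 19²
max exponents: 2 · 7 · 19² · 23² = 2673566

2673566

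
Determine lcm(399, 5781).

768873

gcd first: 5781 = 14·399 + 195; 399 = 2·195 + 9; 195 = 21·9 + 6; 9 = 1·6 + 3; 6 = 2·3 + 0 → gcd = 3
lcm = 399·5781/gcd = 2306619/3 = 768873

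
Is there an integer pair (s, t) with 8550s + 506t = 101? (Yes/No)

gcd(8550, 506): 8550 = 16·506 + 454; 506 = 1·454 + 52; 454 = 8·52 + 38; 52 = 1·38 + 14; 38 = 2·14 + 10; 14 = 1·10 + 4; 10 = 2·4 + 2; 4 = 2·2 + 0 → 2
2 does not divide 101, so a solution does not exist.

No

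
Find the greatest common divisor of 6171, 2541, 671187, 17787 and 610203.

363

6171 = 3 · 11² · 17; 2541 = 3 · 7 · 11²; 671187 = 3 · 11² · 43²; 17787 = 3 · 7² · 11²; 610203 = 3 · 11² · 41²
gcd takes min exponent of each prime: 3 · 11² = 363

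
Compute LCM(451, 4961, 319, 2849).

37262071

451 = 11 · 41; 4961 = 11² · 41; 319 = 11 · 29; 2849 = 7 · 11 · 37
lcm takes max exponent of each prime: 7 · 11² · 29 · 37 · 41 = 37262071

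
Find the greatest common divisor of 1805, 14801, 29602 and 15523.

361

gcd(1805, 14801): 14801 = 8·1805 + 361; 1805 = 5·361 + 0 → 361
gcd(361, 29602): 29602 = 82·361 + 0 → 361
gcd(361, 15523): 15523 = 43·361 + 0 → 361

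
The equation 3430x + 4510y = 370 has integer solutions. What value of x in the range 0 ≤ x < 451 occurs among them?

gcd(3430, 4510) = 10 (Euclid: 4510 = 1·3430 + 1080; 3430 = 3·1080 + 190; 1080 = 5·190 + 130; 190 = 1·130 + 60; 130 = 2·60 + 10; 60 = 6·10 + 0), and 10 | 370.
Extended Euclid: 3430·(-71) + 4510·(54) = 10. Scale by 37: x₀ = -2627.
General solution x = x₀ + 451t; reducing mod 451 gives x = 79 (and y = -60).

79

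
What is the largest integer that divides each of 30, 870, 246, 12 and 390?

30 = 2 · 3 · 5; 870 = 2 · 3 · 5 · 29; 246 = 2 · 3 · 41; 12 = 2² · 3; 390 = 2 · 3 · 5 · 13
gcd takes min exponent of each prime: 2 · 3 = 6

6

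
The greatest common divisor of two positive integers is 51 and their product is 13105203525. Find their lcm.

gcd·lcm = product, so lcm = 13105203525/51 = 256964775.

256964775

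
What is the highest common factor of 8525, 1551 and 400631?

8525 = 5² · 11 · 31; 1551 = 3 · 11 · 47; 400631 = 7 · 11³ · 43
gcd takes min exponent of each prime: 11 = 11

11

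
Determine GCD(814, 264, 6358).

22

814 = 2 · 11 · 37; 264 = 2³ · 3 · 11; 6358 = 2 · 11 · 17²
gcd takes min exponent of each prime: 2 · 11 = 22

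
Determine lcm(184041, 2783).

184041 = 3² · 11² · 13²; 2783 = 11² · 23
max exponents: 3² · 11² · 13² · 23 = 4232943

4232943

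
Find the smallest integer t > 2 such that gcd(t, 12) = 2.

10

gcd(t, 12) = 2 forces 2 | t; write t = 2s. Then gcd(2s, 2·6) = 2·gcd(s, 6), so need gcd(s, 6) = 1.
2s > 2 gives s ≥ 2. The least s ≥ 2 coprime to 6 is 5, so t = 2·5 = 10.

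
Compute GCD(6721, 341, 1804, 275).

6721 = 11 · 13 · 47; 341 = 11 · 31; 1804 = 2² · 11 · 41; 275 = 5² · 11
gcd takes min exponent of each prime: 11 = 11

11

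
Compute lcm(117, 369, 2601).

lcm(117, 369) = 117·369/gcd = 43173/9 = 4797
lcm(4797, 2601) = 4797·2601/gcd = 12476997/9 = 1386333

1386333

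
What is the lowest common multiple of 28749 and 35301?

48327069

gcd first: 35301 = 1·28749 + 6552; 28749 = 4·6552 + 2541; 6552 = 2·2541 + 1470; 2541 = 1·1470 + 1071; 1470 = 1·1071 + 399; 1071 = 2·399 + 273; 399 = 1·273 + 126; 273 = 2·126 + 21; 126 = 6·21 + 0 → gcd = 21
lcm = 28749·35301/gcd = 1014868449/21 = 48327069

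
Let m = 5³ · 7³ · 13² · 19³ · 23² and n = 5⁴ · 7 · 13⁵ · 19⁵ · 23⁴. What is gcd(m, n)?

min exponent per shared prime: 5³ · 7 · 13² · 19³ · 23² = 536551276625

536551276625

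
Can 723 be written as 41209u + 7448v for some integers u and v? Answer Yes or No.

gcd(41209, 7448): 41209 = 5·7448 + 3969; 7448 = 1·3969 + 3479; 3969 = 1·3479 + 490; 3479 = 7·490 + 49; 490 = 10·49 + 0 → 49
49 does not divide 723, so a solution does not exist.

No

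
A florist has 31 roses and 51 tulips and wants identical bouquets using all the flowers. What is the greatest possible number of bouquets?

1

31 = 31
51 = 3 · 17
Common: 1 = 1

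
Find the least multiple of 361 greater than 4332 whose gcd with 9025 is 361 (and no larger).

9025 = 361·25. Any x with gcd(x, 9025) = 361 is a multiple of 361, say 361s, with s coprime to 25.
Need s > 4332/361, so s ≥ 13. First s ≥ 13 with gcd(s, 25) = 1 is s = 13. Thus x = 361·13 = 4693.

4693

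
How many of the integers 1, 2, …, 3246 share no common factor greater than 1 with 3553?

Prime factors of 3553: 11, 17, 19. Count integers ≤ 3246 divisible by none of them.
By inclusion–exclusion: 3246 − ⌊3246/11⌋ − ⌊3246/17⌋ − ⌊3246/19⌋ + ⌊3246/187⌋ + ⌊3246/209⌋ + ⌊3246/323⌋ − ⌊3246/3553⌋ = 2633.

2633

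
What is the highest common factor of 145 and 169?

Euclid: 169 = 1·145 + 24; 145 = 6·24 + 1; 24 = 24·1 + 0. Last nonzero remainder: 1.

1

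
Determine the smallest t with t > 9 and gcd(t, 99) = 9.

gcd(t, 99) = 9 forces 9 | t; write t = 9s. Then gcd(9s, 9·11) = 9·gcd(s, 11), so need gcd(s, 11) = 1.
9s > 9 gives s ≥ 2. The least s ≥ 2 coprime to 11 is 2, so t = 9·2 = 18.

18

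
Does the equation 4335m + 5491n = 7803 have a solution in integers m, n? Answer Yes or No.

gcd(4335, 5491): 5491 = 1·4335 + 1156; 4335 = 3·1156 + 867; 1156 = 1·867 + 289; 867 = 3·289 + 0 → 289
289 divides 7803, so a solution exists.

Yes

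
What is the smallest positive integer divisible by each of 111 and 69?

111 = 3 · 37; 69 = 3 · 23
max exponents: 3 · 23 · 37 = 2553

2553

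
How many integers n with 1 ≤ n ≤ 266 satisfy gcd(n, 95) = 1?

95 = 5·19. Inclusion–exclusion on these primes:
266 − ⌊266/5⌋ − ⌊266/19⌋ + ⌊266/95⌋ = 201

201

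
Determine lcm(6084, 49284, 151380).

35023428180

lcm(6084, 49284) = 6084·49284/gcd = 299843856/36 = 8328996
lcm(8328996, 151380) = 8328996·151380/gcd = 1260843414480/36 = 35023428180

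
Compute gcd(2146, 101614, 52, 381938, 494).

gcd(2146, 101614): 101614 = 47·2146 + 752; 2146 = 2·752 + 642; 752 = 1·642 + 110; 642 = 5·110 + 92; 110 = 1·92 + 18; 92 = 5·18 + 2; 18 = 9·2 + 0 → 2
gcd(2, 52): 52 = 26·2 + 0 → 2
gcd(2, 381938): 381938 = 190969·2 + 0 → 2
gcd(2, 494): 494 = 247·2 + 0 → 2

2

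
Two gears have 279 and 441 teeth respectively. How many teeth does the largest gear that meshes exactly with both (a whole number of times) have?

279 = 3² · 31
441 = 3² · 7²
Common: 3² = 9

9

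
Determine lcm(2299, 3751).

71269

2299 = 11² · 19; 3751 = 11² · 31
max exponents: 11² · 19 · 31 = 71269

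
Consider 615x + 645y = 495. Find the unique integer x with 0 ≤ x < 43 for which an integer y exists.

gcd(615, 645) = 15 (Euclid: 645 = 1·615 + 30; 615 = 20·30 + 15; 30 = 2·15 + 0), and 15 | 495.
Extended Euclid: 615·(21) + 645·(-20) = 15. Scale by 33: x₀ = 693.
General solution x = x₀ + 43t; reducing mod 43 gives x = 5 (and y = -4).

5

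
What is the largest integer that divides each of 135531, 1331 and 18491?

135531 = 3² · 11 · 37²; 1331 = 11³; 18491 = 11 · 41²
gcd takes min exponent of each prime: 11 = 11

11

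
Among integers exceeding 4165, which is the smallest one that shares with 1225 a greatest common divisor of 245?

4410

gcd(m, 1225) = 245 forces 245 | m; write m = 245s. Then gcd(245s, 245·5) = 245·gcd(s, 5), so need gcd(s, 5) = 1.
245s > 4165 gives s ≥ 18. The least s ≥ 18 coprime to 5 is 18, so m = 245·18 = 4410.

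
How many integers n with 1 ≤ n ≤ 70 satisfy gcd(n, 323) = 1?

63

Prime factors of 323: 17, 19. Count integers ≤ 70 divisible by none of them.
By inclusion–exclusion: 70 − ⌊70/17⌋ − ⌊70/19⌋ + ⌊70/323⌋ = 63.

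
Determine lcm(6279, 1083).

2266719

gcd first: 6279 = 5·1083 + 864; 1083 = 1·864 + 219; 864 = 3·219 + 207; 219 = 1·207 + 12; 207 = 17·12 + 3; 12 = 4·3 + 0 → gcd = 3
lcm = 6279·1083/gcd = 6800157/3 = 2266719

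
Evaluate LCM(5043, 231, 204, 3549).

5043 = 3 · 41²; 231 = 3 · 7 · 11; 204 = 2² · 3 · 17; 3549 = 3 · 7 · 13²
lcm takes max exponent of each prime: 2² · 3 · 7 · 11 · 13² · 17 · 41² = 4462470012

4462470012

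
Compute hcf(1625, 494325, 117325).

325

1625 = 5³ · 13; 494325 = 3² · 5² · 13³; 117325 = 5² · 13 · 19²
gcd takes min exponent of each prime: 5² · 13 = 325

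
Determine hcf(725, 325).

725 = 5² · 29
325 = 5² · 13
Common: 5² = 25

25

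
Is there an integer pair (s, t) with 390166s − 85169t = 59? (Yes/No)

No

gcd(390166, 85169): 390166 = 4·85169 + 49490; 85169 = 1·49490 + 35679; 49490 = 1·35679 + 13811; 35679 = 2·13811 + 8057; 13811 = 1·8057 + 5754; 8057 = 1·5754 + 2303; 5754 = 2·2303 + 1148; 2303 = 2·1148 + 7; 1148 = 164·7 + 0 → 7
7 does not divide 59, so a solution does not exist.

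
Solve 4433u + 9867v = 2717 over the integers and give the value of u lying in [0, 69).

34

Euclid: 9867 = 2·4433 + 1001; 4433 = 4·1001 + 429; 1001 = 2·429 + 143; 429 = 3·143 + 0 → gcd = 143; 2717 = 143·19.
Back-substitution yields 4433·(-20) + 9867·(9) = 143, so one solution is u = -20·19 = -380, v = 9·19 = 171.
Solutions in u differ by 9867/143 = 69; the one in [0, 69) is -380 mod 69 = 34.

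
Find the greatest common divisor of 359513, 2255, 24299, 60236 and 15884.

gcd(359513, 2255): 359513 = 159·2255 + 968; 2255 = 2·968 + 319; 968 = 3·319 + 11; 319 = 29·11 + 0 → 11
gcd(11, 24299): 24299 = 2209·11 + 0 → 11
gcd(11, 60236): 60236 = 5476·11 + 0 → 11
gcd(11, 15884): 15884 = 1444·11 + 0 → 11

11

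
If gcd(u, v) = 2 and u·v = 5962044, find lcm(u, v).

gcd·lcm = product, so lcm = 5962044/2 = 2981022.

2981022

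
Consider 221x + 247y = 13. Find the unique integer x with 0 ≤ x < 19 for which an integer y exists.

9

Reduce mod 247: 221x ≡ 13 (mod 247). With g = gcd(221, 247) = 13 dividing 13, divide through: 17x ≡ 1 (mod 19).
Since gcd(17, 19) = 1, x ≡ 1·(17)⁻¹ ≡ 9 (mod 19). Smallest non-negative: 9.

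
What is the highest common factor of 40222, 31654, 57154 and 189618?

gcd(40222, 31654): 40222 = 1·31654 + 8568; 31654 = 3·8568 + 5950; 8568 = 1·5950 + 2618; 5950 = 2·2618 + 714; 2618 = 3·714 + 476; 714 = 1·476 + 238; 476 = 2·238 + 0 → 238
gcd(238, 57154): 57154 = 240·238 + 34; 238 = 7·34 + 0 → 34
gcd(34, 189618): 189618 = 5577·34 + 0 → 34

34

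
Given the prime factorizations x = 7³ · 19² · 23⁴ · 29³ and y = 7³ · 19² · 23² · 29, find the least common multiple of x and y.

max exponent per prime: 7³ · 19² · 23⁴ · 29³ = 845097194015627

845097194015627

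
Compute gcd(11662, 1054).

Euclid: 11662 = 11·1054 + 68; 1054 = 15·68 + 34; 68 = 2·34 + 0. Last nonzero remainder: 34.

34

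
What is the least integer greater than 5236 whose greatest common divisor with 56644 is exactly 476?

56644 = 476·119. Any t with gcd(t, 56644) = 476 is a multiple of 476, say 476s, with s coprime to 119.
Need s > 5236/476, so s ≥ 12. First s ≥ 12 with gcd(s, 119) = 1 is s = 12. Thus t = 476·12 = 5712.

5712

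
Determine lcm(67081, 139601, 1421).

149791873

67081 = 7² · 37²; 139601 = 7³ · 11 · 37; 1421 = 7² · 29
lcm takes max exponent of each prime: 7³ · 11 · 29 · 37² = 149791873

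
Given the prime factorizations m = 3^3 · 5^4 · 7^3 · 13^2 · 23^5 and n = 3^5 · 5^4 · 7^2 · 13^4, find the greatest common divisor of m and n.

139741875

min exponent per shared prime: 3^3 · 5^4 · 7^2 · 13^2 = 139741875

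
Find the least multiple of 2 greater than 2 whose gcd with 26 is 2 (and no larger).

gcd(m, 26) = 2 forces 2 | m; write m = 2s. Then gcd(2s, 2·13) = 2·gcd(s, 13), so need gcd(s, 13) = 1.
2s > 2 gives s ≥ 2. The least s ≥ 2 coprime to 13 is 2, so m = 2·2 = 4.

4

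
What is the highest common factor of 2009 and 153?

1

2009 = 7² · 41
153 = 3² · 17
Common: 1 = 1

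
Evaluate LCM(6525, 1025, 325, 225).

6525 = 3² · 5² · 29; 1025 = 5² · 41; 325 = 5² · 13; 225 = 3² · 5²
lcm takes max exponent of each prime: 3² · 5² · 13 · 29 · 41 = 3477825

3477825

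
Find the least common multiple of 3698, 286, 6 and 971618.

770707801578

lcm(3698, 286) = 3698·286/gcd = 1057628/2 = 528814
lcm(528814, 6) = 528814·6/gcd = 3172884/2 = 1586442
lcm(1586442, 971618) = 1586442·971618/gcd = 1541415603156/2 = 770707801578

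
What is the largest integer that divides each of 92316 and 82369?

49

92316 = 2² · 3 · 7² · 157
82369 = 7² · 41²
Common: 7² = 49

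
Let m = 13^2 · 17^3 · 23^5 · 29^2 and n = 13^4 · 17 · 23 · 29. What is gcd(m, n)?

1916291

min exponent per shared prime: 13^2 · 17 · 23 · 29 = 1916291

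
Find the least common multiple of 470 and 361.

169670

gcd first: 470 = 1·361 + 109; 361 = 3·109 + 34; 109 = 3·34 + 7; 34 = 4·7 + 6; 7 = 1·6 + 1; 6 = 6·1 + 0 → gcd = 1
lcm = 470·361/gcd = 169670/1 = 169670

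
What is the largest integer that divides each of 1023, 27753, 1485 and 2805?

33

1023 = 3 · 11 · 31; 27753 = 3 · 11 · 29²; 1485 = 3³ · 5 · 11; 2805 = 3 · 5 · 11 · 17
gcd takes min exponent of each prime: 3 · 11 = 33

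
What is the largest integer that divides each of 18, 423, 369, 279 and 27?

18 = 2 · 3²; 423 = 3² · 47; 369 = 3² · 41; 279 = 3² · 31; 27 = 3³
gcd takes min exponent of each prime: 3² = 9

9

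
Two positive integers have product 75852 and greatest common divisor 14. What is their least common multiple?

5418

For any two positive integers, gcd × lcm equals their product. Hence lcm = 75852 / 14 = 5418.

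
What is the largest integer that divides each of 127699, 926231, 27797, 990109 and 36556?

127699 = 11 · 13 · 19 · 47; 926231 = 19 · 29 · 41²; 27797 = 7 · 11 · 19²; 990109 = 19 · 31 · 41²; 36556 = 2² · 13 · 19 · 37
gcd takes min exponent of each prime: 19 = 19

19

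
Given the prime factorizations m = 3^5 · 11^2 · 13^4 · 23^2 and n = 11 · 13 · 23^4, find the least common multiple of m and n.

235004618365803

max exponent per prime: 3^5 · 11^2 · 13^4 · 23^4 = 235004618365803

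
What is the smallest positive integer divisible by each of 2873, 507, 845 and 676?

172380

2873 = 13² · 17; 507 = 3 · 13²; 845 = 5 · 13²; 676 = 2² · 13²
lcm takes max exponent of each prime: 2² · 3 · 5 · 13² · 17 = 172380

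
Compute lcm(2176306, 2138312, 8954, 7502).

22056626268952

2176306 = 2 · 11² · 17 · 23²; 2138312 = 2³ · 11² · 47²; 8954 = 2 · 11² · 37; 7502 = 2 · 11² · 31
lcm takes max exponent of each prime: 2³ · 11² · 17 · 23² · 31 · 37 · 47² = 22056626268952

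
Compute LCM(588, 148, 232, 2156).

13880328

588 = 2² · 3 · 7²; 148 = 2² · 37; 232 = 2³ · 29; 2156 = 2² · 7² · 11
lcm takes max exponent of each prime: 2³ · 3 · 7² · 11 · 29 · 37 = 13880328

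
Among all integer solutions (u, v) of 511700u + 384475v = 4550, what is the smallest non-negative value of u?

819

gcd(511700, 384475) = 175 (Euclid: 511700 = 1·384475 + 127225; 384475 = 3·127225 + 2800; 127225 = 45·2800 + 1225; 2800 = 2·1225 + 350; 1225 = 3·350 + 175; 350 = 2·175 + 0), and 175 | 4550.
Extended Euclid: 511700·(961) + 384475·(-1279) = 175. Scale by 26: u₀ = 24986.
General solution u = u₀ + 2197t; reducing mod 2197 gives u = 819 (and v = -1090).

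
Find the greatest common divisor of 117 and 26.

13

Euclid: 117 = 4·26 + 13; 26 = 2·13 + 0. Last nonzero remainder: 13.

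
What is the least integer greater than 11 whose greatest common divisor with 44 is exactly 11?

Multiples of 11 above 11: 11·2, 11·3, … . Need the cofactor coprime to 44/11 = 4.
Checking s = 2, 3, … the first with gcd(s, 4) = 1 is s = 3, giving 33.

33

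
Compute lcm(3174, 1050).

555450

3174 = 2 · 3 · 23²; 1050 = 2 · 3 · 5² · 7
max exponents: 2 · 3 · 5² · 7 · 23² = 555450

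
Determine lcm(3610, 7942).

gcd first: 7942 = 2·3610 + 722; 3610 = 5·722 + 0 → gcd = 722
lcm = 3610·7942/gcd = 28670620/722 = 39710

39710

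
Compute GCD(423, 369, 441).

gcd(423, 369): 423 = 1·369 + 54; 369 = 6·54 + 45; 54 = 1·45 + 9; 45 = 5·9 + 0 → 9
gcd(9, 441): 441 = 49·9 + 0 → 9

9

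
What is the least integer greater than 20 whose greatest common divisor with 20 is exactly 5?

Multiples of 5 above 20: 5·5, 5·6, … . Need the cofactor coprime to 20/5 = 4.
Checking s = 5, 6, … the first with gcd(s, 4) = 1 is s = 5, giving 25.

25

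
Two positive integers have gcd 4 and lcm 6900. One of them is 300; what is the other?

92

Using pq = gcd(p,q)·lcm(p,q) = 4·6900 = 27600, we get q = 27600/300 = 92.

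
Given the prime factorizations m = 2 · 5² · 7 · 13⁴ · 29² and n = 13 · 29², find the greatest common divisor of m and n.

10933

min exponent per shared prime: 13 · 29² = 10933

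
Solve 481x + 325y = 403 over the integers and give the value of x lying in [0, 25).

13

gcd(481, 325) = 13 (Euclid: 481 = 1·325 + 156; 325 = 2·156 + 13; 156 = 12·13 + 0), and 13 | 403.
Extended Euclid: 481·(-2) + 325·(3) = 13. Scale by 31: x₀ = -62.
General solution x = x₀ + 25t; reducing mod 25 gives x = 13 (and y = -18).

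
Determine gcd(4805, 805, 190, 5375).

5

gcd(4805, 805): 4805 = 5·805 + 780; 805 = 1·780 + 25; 780 = 31·25 + 5; 25 = 5·5 + 0 → 5
gcd(5, 190): 190 = 38·5 + 0 → 5
gcd(5, 5375): 5375 = 1075·5 + 0 → 5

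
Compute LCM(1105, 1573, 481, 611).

232512995

1105 = 5 · 13 · 17; 1573 = 11² · 13; 481 = 13 · 37; 611 = 13 · 47
lcm takes max exponent of each prime: 5 · 11² · 13 · 17 · 37 · 47 = 232512995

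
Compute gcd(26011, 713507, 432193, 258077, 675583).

19

gcd(26011, 713507): 713507 = 27·26011 + 11210; 26011 = 2·11210 + 3591; 11210 = 3·3591 + 437; 3591 = 8·437 + 95; 437 = 4·95 + 57; 95 = 1·57 + 38; 57 = 1·38 + 19; 38 = 2·19 + 0 → 19
gcd(19, 432193): 432193 = 22747·19 + 0 → 19
gcd(19, 258077): 258077 = 13583·19 + 0 → 19
gcd(19, 675583): 675583 = 35557·19 + 0 → 19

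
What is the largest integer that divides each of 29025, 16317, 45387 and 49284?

gcd(29025, 16317): 29025 = 1·16317 + 12708; 16317 = 1·12708 + 3609; 12708 = 3·3609 + 1881; 3609 = 1·1881 + 1728; 1881 = 1·1728 + 153; 1728 = 11·153 + 45; 153 = 3·45 + 18; 45 = 2·18 + 9; 18 = 2·9 + 0 → 9
gcd(9, 45387): 45387 = 5043·9 + 0 → 9
gcd(9, 49284): 49284 = 5476·9 + 0 → 9

9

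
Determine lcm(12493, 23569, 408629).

711951446297

lcm(12493, 23569) = 12493·23569/gcd = 294447517/13 = 22649809
lcm(22649809, 408629) = 22649809·408629/gcd = 9255368801861/13 = 711951446297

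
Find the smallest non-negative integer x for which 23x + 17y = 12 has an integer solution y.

2

Reduce mod 17: 23x ≡ 12 (mod 17). With g = gcd(23, 17) = 1 dividing 12, divide through: 23x ≡ 12 (mod 17).
Since gcd(23, 17) = 1, x ≡ 12·(23)⁻¹ ≡ 2 (mod 17). Smallest non-negative: 2.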